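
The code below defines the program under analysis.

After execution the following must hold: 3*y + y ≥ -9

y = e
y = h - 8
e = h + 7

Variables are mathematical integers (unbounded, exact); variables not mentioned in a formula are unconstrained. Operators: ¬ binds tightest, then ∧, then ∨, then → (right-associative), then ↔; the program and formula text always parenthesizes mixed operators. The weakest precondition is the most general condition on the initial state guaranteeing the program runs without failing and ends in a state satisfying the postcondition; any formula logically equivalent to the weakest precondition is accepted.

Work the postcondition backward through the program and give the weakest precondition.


Working backward. After the program, the postcondition 3*y + y ≥ -9 must hold; in canonical form it is 4*y ≥ -9.
Before e := h + 7: 4*y ≥ -9
Before y := h - 8: 4*h ≥ 23
Before y := e: 4*h ≥ 23
Answer: WP = 4*h ≥ 23


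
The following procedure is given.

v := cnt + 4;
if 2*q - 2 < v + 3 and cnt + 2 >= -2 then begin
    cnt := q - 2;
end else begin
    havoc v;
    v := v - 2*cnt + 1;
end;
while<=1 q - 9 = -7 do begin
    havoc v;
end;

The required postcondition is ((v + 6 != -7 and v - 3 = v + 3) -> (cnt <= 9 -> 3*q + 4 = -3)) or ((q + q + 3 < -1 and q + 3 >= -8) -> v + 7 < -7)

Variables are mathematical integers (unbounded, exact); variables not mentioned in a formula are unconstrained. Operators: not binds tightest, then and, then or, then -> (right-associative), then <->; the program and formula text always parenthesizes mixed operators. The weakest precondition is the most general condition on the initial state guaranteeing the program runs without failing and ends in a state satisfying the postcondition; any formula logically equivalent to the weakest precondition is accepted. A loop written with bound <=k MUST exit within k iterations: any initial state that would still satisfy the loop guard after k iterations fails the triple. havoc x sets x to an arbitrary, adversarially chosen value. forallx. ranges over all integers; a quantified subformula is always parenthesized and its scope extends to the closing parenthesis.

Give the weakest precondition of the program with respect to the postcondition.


Working backward. After the program, the postcondition ((v + 6 != -7 and v - 3 = v + 3) -> (cnt <= 9 -> 3*q + 4 = -3)) or ((q + q + 3 < -1 and q + 3 >= -8) -> v + 7 < -7) must hold; in canonical form it is true.
Before the loop (bound <=1), unroll the exhaustion recursion (WP_0 = exit-now case; WP_j = one more guarded iteration, up to j = 1):
  WP_0: not (q = 2)
  WP_1: q = 2 -> (not (q = 2))
So before the loop: q = 2 -> (not (q = 2))
Then branch requires q = 2 -> (not (q = 2)); else branch requires q = 2 -> (not (q = 2)).
Before the if: ((2*q < v + 5 and cnt >= -4) -> (q = 2 -> (not (q = 2)))) and ((not (2*q < v + 5 and cnt >= -4)) -> (q = 2 -> (not (q = 2))))
Before v := cnt + 4: ((2*q < cnt + 9 and cnt >= -4) -> (q = 2 -> (not (q = 2)))) and ((not (2*q < cnt + 9 and cnt >= -4)) -> (q = 2 -> (not (q = 2))))
Answer: WP = ((2*q < cnt + 9 and cnt >= -4) -> (q = 2 -> (not (q = 2)))) and ((not (2*q < cnt + 9 and cnt >= -4)) -> (q = 2 -> (not (q = 2))))


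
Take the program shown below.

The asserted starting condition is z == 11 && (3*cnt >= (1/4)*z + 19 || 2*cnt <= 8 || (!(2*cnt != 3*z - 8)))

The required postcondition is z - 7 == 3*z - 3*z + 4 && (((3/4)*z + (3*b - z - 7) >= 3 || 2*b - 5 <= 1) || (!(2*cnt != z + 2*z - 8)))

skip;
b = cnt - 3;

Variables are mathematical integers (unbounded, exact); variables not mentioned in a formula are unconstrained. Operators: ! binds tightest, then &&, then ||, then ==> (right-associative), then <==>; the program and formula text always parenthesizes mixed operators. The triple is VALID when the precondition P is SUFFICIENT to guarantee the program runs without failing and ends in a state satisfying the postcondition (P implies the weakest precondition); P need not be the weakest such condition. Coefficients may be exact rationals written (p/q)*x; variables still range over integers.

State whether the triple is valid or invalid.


Working backward. After the program, the postcondition z - 7 == 3*z - 3*z + 4 && (((3/4)*z + (3*b - z - 7) >= 3 || 2*b - 5 <= 1) || (!(2*cnt != z + 2*z - 8))) must hold; in canonical form it is z == 11 && (3*b >= (1/4)*z + 10 || 2*b <= 6 || (!(2*cnt != 3*z - 8))).
Before b := cnt - 3: z == 11 && (3*cnt >= (1/4)*z + 19 || 2*cnt <= 12 || (!(2*cnt != 3*z - 8)))
Before skip: z == 11 && (3*cnt >= (1/4)*z + 19 || 2*cnt <= 12 || (!(2*cnt != 3*z - 8)))
The weakest precondition is z == 11 && (3*cnt >= (1/4)*z + 19 || 2*cnt <= 12 || (!(2*cnt != 3*z - 8))).
Check whether z == 11 && (3*cnt >= (1/4)*z + 19 || 2*cnt <= 8 || (!(2*cnt != 3*z - 8))) implies it.
Every state satisfying the precondition satisfies the weakest precondition: the implication holds.
Answer: valid


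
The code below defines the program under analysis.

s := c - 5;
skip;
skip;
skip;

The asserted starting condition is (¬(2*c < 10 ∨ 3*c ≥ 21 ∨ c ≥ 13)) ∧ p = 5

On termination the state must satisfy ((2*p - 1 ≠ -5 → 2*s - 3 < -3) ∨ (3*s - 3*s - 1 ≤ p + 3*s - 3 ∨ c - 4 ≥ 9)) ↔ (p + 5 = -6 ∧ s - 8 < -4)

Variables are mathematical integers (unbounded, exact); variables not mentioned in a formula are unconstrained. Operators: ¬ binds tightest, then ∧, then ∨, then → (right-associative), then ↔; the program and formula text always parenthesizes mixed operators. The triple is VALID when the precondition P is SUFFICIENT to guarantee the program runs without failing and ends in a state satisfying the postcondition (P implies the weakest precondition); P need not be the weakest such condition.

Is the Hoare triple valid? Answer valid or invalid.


Working backward. After the program, the postcondition ((2*p - 1 ≠ -5 → 2*s - 3 < -3) ∨ (3*s - 3*s - 1 ≤ p + 3*s - 3 ∨ c - 4 ≥ 9)) ↔ (p + 5 = -6 ∧ s - 8 < -4) must hold; in canonical form it is ((2*p ≠ -4 → 2*s < 0) ∨ p + 3*s ≥ 2 ∨ c ≥ 13) ↔ (p = -11 ∧ s < 4).
Before skip: ((2*p ≠ -4 → 2*s < 0) ∨ p + 3*s ≥ 2 ∨ c ≥ 13) ↔ (p = -11 ∧ s < 4)
Before skip: ((2*p ≠ -4 → 2*s < 0) ∨ p + 3*s ≥ 2 ∨ c ≥ 13) ↔ (p = -11 ∧ s < 4)
Before skip: ((2*p ≠ -4 → 2*s < 0) ∨ p + 3*s ≥ 2 ∨ c ≥ 13) ↔ (p = -11 ∧ s < 4)
Before s := c - 5: ((2*p ≠ -4 → 2*c < 10) ∨ 3*c + p ≥ 17 ∨ c ≥ 13) ↔ (p = -11 ∧ c < 9)
The weakest precondition is ((2*p ≠ -4 → 2*c < 10) ∨ 3*c + p ≥ 17 ∨ c ≥ 13) ↔ (p = -11 ∧ c < 9).
Check whether (¬(2*c < 10 ∨ 3*c ≥ 21 ∨ c ≥ 13)) ∧ p = 5 implies it.
Countermodel: at the initial state c = 5, p = 5, the precondition holds but the weakest precondition fails.
Answer: invalid


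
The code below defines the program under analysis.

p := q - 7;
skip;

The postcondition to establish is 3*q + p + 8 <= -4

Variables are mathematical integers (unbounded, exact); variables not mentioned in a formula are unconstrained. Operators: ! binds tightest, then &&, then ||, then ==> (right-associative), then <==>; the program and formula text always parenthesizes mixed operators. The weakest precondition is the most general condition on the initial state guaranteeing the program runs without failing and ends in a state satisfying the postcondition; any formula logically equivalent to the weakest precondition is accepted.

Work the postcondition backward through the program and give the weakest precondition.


Working backward. After the program, the postcondition 3*q + p + 8 <= -4 must hold; in canonical form it is p + 3*q <= -12.
Before skip: p + 3*q <= -12
Before p := q - 7: 4*q <= -5
Answer: WP = 4*q <= -5


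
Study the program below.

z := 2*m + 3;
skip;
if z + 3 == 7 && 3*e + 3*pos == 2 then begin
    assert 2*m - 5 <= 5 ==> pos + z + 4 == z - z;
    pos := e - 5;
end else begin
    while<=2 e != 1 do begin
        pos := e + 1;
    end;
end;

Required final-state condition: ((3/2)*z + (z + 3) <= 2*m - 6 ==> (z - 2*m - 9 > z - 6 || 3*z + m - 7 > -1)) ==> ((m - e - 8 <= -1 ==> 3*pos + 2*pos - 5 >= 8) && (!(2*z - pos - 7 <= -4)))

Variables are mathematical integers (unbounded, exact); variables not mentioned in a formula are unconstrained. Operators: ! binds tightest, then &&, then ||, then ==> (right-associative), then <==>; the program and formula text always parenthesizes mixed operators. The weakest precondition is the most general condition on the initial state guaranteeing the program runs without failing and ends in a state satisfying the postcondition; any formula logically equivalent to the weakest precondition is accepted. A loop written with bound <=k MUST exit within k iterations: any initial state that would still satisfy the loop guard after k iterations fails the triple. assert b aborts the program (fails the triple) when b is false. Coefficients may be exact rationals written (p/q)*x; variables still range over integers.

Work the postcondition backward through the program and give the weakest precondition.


Working backward. After the program, the postcondition ((3/2)*z + (z + 3) <= 2*m - 6 ==> (z - 2*m - 9 > z - 6 || 3*z + m - 7 > -1)) ==> ((m - e - 8 <= -1 ==> 3*pos + 2*pos - 5 >= 8) && (!(2*z - pos - 7 <= -4))) must hold; in canonical form it is ((5/2)*z <= 2*m - 9 ==> (2*m < -3 || m + 3*z > 6)) ==> ((m <= e + 7 ==> 5*pos >= 13) && (!(2*z <= pos + 3))).
Then branch requires (2*m <= 10 ==> pos + z == -4) && (((5/2)*z <= 2*m - 9 ==> (2*m < -3 || m + 3*z > 6)) ==> ((m <= e + 7 ==> 5*e >= 38) && (!(2*z <= e - 2)))); else branch requires (e != 1 ==> ((e != 1 ==> ((!(e != 1)) && (((5/2)*z <= 2*m - 9 ==> (2*m < -3 || m + 3*z > 6)) ==> ((m <= e + 7 ==> 5*e >= 8) && (!(2*z <= e + 4)))))) && ((!(e != 1)) ==> (((5/2)*z <= 2*m - 9 ==> (2*m < -3 || m + 3*z > 6)) ==> ((m <= e + 7 ==> 5*e >= 8) && (!(2*z <= e + 4))))))) && ((!(e != 1)) ==> (((5/2)*z <= 2*m - 9 ==> (2*m < -3 || m + 3*z > 6)) ==> ((m <= e + 7 ==> 5*pos >= 13) && (!(2*z <= pos + 3))))).
Before the if: ((z == 4 && 3*e + 3*pos == 2) ==> ((2*m <= 10 ==> pos + z == -4) && (((5/2)*z <= 2*m - 9 ==> (2*m < -3 || m + 3*z > 6)) ==> ((m <= e + 7 ==> 5*e >= 38) && (!(2*z <= e - 2)))))) && ((!(z == 4 && 3*e + 3*pos == 2)) ==> ((e != 1 ==> ((e != 1 ==> ((!(e != 1)) && (((5/2)*z <= 2*m - 9 ==> (2*m < -3 || m + 3*z > 6)) ==> ((m <= e + 7 ==> 5*e >= 8) && (!(2*z <= e + 4)))))) && ((!(e != 1)) ==> (((5/2)*z <= 2*m - 9 ==> (2*m < -3 || m + 3*z > 6)) ==> ((m <= e + 7 ==> 5*e >= 8) && (!(2*z <= e + 4))))))) && ((!(e != 1)) ==> (((5/2)*z <= 2*m - 9 ==> (2*m < -3 || m + 3*z > 6)) ==> ((m <= e + 7 ==> 5*pos >= 13) && (!(2*z <= pos + 3)))))))
Before skip: ((z == 4 && 3*e + 3*pos == 2) ==> ((2*m <= 10 ==> pos + z == -4) && (((5/2)*z <= 2*m - 9 ==> (2*m < -3 || m + 3*z > 6)) ==> ((m <= e + 7 ==> 5*e >= 38) && (!(2*z <= e - 2)))))) && ((!(z == 4 && 3*e + 3*pos == 2)) ==> ((e != 1 ==> ((e != 1 ==> ((!(e != 1)) && (((5/2)*z <= 2*m - 9 ==> (2*m < -3 || m + 3*z > 6)) ==> ((m <= e + 7 ==> 5*e >= 8) && (!(2*z <= e + 4)))))) && ((!(e != 1)) ==> (((5/2)*z <= 2*m - 9 ==> (2*m < -3 || m + 3*z > 6)) ==> ((m <= e + 7 ==> 5*e >= 8) && (!(2*z <= e + 4))))))) && ((!(e != 1)) ==> (((5/2)*z <= 2*m - 9 ==> (2*m < -3 || m + 3*z > 6)) ==> ((m <= e + 7 ==> 5*pos >= 13) && (!(2*z <= pos + 3)))))))
Before z := 2*m + 3: ((2*m == 1 && 3*e + 3*pos == 2) ==> ((2*m <= 10 ==> 2*m + pos == -7) && ((3*m <= -33/2 ==> (2*m < -3 || 7*m > -3)) ==> ((m <= e + 7 ==> 5*e >= 38) && (!(4*m <= e - 8)))))) && ((!(2*m == 1 && 3*e + 3*pos == 2)) ==> ((e != 1 ==> ((e != 1 ==> ((!(e != 1)) && ((3*m <= -33/2 ==> (2*m < -3 || 7*m > -3)) ==> ((m <= e + 7 ==> 5*e >= 8) && (!(4*m <= e - 2)))))) && ((!(e != 1)) ==> ((3*m <= -33/2 ==> (2*m < -3 || 7*m > -3)) ==> ((m <= e + 7 ==> 5*e >= 8) && (!(4*m <= e - 2))))))) && ((!(e != 1)) ==> ((3*m <= -33/2 ==> (2*m < -3 || 7*m > -3)) ==> ((m <= e + 7 ==> 5*pos >= 13) && (!(4*m <= pos - 3)))))))
Answer: WP = ((2*m == 1 && 3*e + 3*pos == 2) ==> ((2*m <= 10 ==> 2*m + pos == -7) && ((3*m <= -33/2 ==> (2*m < -3 || 7*m > -3)) ==> ((m <= e + 7 ==> 5*e >= 38) && (!(4*m <= e - 8)))))) && ((!(2*m == 1 && 3*e + 3*pos == 2)) ==> ((e != 1 ==> ((e != 1 ==> ((!(e != 1)) && ((3*m <= -33/2 ==> (2*m < -3 || 7*m > -3)) ==> ((m <= e + 7 ==> 5*e >= 8) && (!(4*m <= e - 2)))))) && ((!(e != 1)) ==> ((3*m <= -33/2 ==> (2*m < -3 || 7*m > -3)) ==> ((m <= e + 7 ==> 5*e >= 8) && (!(4*m <= e - 2))))))) && ((!(e != 1)) ==> ((3*m <= -33/2 ==> (2*m < -3 || 7*m > -3)) ==> ((m <= e + 7 ==> 5*pos >= 13) && (!(4*m <= pos - 3)))))))


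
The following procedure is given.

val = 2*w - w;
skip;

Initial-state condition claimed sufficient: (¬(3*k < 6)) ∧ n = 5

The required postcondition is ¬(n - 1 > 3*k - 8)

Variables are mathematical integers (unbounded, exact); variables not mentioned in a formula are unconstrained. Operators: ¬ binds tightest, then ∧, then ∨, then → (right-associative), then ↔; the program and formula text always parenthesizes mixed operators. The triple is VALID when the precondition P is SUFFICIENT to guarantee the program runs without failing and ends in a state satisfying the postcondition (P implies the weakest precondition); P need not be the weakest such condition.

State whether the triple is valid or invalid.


Working backward. After the program, the postcondition ¬(n - 1 > 3*k - 8) must hold; in canonical form it is ¬(n > 3*k - 7).
Before skip: ¬(n > 3*k - 7)
Before val := 2*w - w: ¬(n > 3*k - 7)
The weakest precondition is ¬(n > 3*k - 7).
Check whether (¬(3*k < 6)) ∧ n = 5 implies it.
Countermodel: at the initial state k = 2, n = 5, the precondition holds but the weakest precondition fails.
Answer: invalid


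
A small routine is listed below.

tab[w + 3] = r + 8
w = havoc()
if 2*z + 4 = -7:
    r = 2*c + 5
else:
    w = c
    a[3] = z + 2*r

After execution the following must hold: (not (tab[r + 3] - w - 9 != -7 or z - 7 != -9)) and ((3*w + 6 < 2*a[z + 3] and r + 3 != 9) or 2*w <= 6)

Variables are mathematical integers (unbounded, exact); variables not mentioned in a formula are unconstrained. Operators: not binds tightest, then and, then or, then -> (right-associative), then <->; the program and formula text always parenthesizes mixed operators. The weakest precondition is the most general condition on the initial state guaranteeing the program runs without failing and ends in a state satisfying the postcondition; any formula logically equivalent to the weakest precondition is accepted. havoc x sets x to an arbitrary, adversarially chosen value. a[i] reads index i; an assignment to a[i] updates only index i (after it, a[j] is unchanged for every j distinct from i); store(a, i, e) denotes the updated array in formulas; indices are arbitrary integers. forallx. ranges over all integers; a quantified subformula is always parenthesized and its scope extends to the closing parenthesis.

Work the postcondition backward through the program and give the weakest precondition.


Working backward. After the program, the postcondition (not (tab[r + 3] - w - 9 != -7 or z - 7 != -9)) and ((3*w + 6 < 2*a[z + 3] and r + 3 != 9) or 2*w <= 6) must hold; in canonical form it is (not (tab[r + 3] != w + 2 or z != -2)) and ((3*w < 2*a[z + 3] - 6 and r != 6) or 2*w <= 6).
Then branch requires (not (tab[2*c + 8] != w + 2 or z != -2)) and ((3*w < 2*a[z + 3] - 6 and 2*c != 1) or 2*w <= 6); else branch requires (not (tab[r + 3] != c + 2 or z != -2)) and ((3*c < 2*store(a, 3, 2*r + z)[z + 3] - 6 and r != 6) or 2*c <= 6).
Before the if: (2*z = -11 -> ((not (tab[2*c + 8] != w + 2 or z != -2)) and ((3*w < 2*a[z + 3] - 6 and 2*c != 1) or 2*w <= 6))) and ((not (2*z = -11)) -> ((not (tab[r + 3] != c + 2 or z != -2)) and ((3*c < 2*store(a, 3, 2*r + z)[z + 3] - 6 and r != 6) or 2*c <= 6)))
Before havoc w: forall w_1. ((2*z = -11 -> ((not (tab[2*c + 8] != w_1 + 2 or z != -2)) and ((3*w_1 < 2*a[z + 3] - 6 and 2*c != 1) or 2*w_1 <= 6))) and ((not (2*z = -11)) -> ((not (tab[r + 3] != c + 2 or z != -2)) and ((3*c < 2*store(a, 3, 2*r + z)[z + 3] - 6 and r != 6) or 2*c <= 6))))
Before tab[w + 3] := r + 8: forall w_1. ((2*z = -11 -> ((not (store(tab, w + 3, r + 8)[2*c + 8] != w_1 + 2 or z != -2)) and ((3*w_1 < 2*a[z + 3] - 6 and 2*c != 1) or 2*w_1 <= 6))) and ((not (2*z = -11)) -> ((not (store(tab, w + 3, r + 8)[r + 3] != c + 2 or z != -2)) and ((3*c < 2*store(a, 3, 2*r + z)[z + 3] - 6 and r != 6) or 2*c <= 6))))
Answer: WP = forall w_1. ((2*z = -11 -> ((not (store(tab, w + 3, r + 8)[2*c + 8] != w_1 + 2 or z != -2)) and ((3*w_1 < 2*a[z + 3] - 6 and 2*c != 1) or 2*w_1 <= 6))) and ((not (2*z = -11)) -> ((not (store(tab, w + 3, r + 8)[r + 3] != c + 2 or z != -2)) and ((3*c < 2*store(a, 3, 2*r + z)[z + 3] - 6 and r != 6) or 2*c <= 6))))


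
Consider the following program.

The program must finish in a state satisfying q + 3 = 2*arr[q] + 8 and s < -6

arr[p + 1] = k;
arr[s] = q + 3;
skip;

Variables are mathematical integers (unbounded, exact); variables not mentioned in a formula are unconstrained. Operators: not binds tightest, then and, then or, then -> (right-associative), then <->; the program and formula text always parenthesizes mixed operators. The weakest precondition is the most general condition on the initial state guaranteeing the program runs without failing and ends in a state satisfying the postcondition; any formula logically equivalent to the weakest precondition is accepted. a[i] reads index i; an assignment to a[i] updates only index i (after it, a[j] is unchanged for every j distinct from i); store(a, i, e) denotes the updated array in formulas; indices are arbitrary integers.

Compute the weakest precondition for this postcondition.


Working backward. After the program, the postcondition q + 3 = 2*arr[q] + 8 and s < -6 must hold; in canonical form it is q = 2*arr[q] + 5 and s < -6.
Before skip: q = 2*arr[q] + 5 and s < -6
Before arr[s] := q + 3: q = 2*store(arr, s, q + 3)[q] + 5 and s < -6
Before arr[p + 1] := k: q = 2*store(store(arr, p + 1, k), s, q + 3)[q] + 5 and s < -6
Answer: WP = q = 2*store(store(arr, p + 1, k), s, q + 3)[q] + 5 and s < -6


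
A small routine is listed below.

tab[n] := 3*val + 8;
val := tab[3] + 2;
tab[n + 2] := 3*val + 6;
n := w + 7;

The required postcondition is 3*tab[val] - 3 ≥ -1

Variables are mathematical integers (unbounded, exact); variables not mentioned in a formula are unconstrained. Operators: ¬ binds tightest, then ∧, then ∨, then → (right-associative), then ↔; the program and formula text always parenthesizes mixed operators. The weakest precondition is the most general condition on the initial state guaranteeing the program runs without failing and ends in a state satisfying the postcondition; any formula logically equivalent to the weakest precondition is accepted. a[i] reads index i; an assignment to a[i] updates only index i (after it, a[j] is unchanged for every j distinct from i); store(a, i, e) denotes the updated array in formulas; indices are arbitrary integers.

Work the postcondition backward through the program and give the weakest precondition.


Working backward. After the program, the postcondition 3*tab[val] - 3 ≥ -1 must hold; in canonical form it is 3*tab[val] ≥ 2.
Before n := w + 7: 3*tab[val] ≥ 2
Before tab[n + 2] := 3*val + 6: 3*store(tab, n + 2, 3*val + 6)[val] ≥ 2
Before val := tab[3] + 2: 3*store(tab, n + 2, 3*tab[3] + 12)[tab[3] + 2] ≥ 2
Before tab[n] := 3*val + 8: 3*store(store(tab, n, 3*val + 8), n + 2, 3*store(tab, n, 3*val + 8)[3] + 12)[store(tab, n, 3*val + 8)[3] + 2] ≥ 2
Answer: WP = 3*store(store(tab, n, 3*val + 8), n + 2, 3*store(tab, n, 3*val + 8)[3] + 12)[store(tab, n, 3*val + 8)[3] + 2] ≥ 2


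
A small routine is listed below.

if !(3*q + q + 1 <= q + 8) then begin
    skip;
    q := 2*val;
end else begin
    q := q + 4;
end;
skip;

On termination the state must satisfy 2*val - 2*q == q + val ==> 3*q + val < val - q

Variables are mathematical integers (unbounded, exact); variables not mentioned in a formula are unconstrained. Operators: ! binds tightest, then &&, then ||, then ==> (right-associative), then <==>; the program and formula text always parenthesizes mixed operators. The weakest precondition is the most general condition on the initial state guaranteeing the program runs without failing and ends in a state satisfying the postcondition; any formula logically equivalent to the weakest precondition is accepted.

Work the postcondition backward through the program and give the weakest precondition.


Working backward. After the program, the postcondition 2*val - 2*q == q + val ==> 3*q + val < val - q must hold; in canonical form it is val == 3*q ==> 4*q < 0.
Before skip: val == 3*q ==> 4*q < 0
Then branch requires 5*val == 0 ==> 8*val < 0; else branch requires val == 3*q + 12 ==> 4*q < -16.
Before the if: ((!(3*q <= 7)) ==> (5*val == 0 ==> 8*val < 0)) && (3*q <= 7 ==> (val == 3*q + 12 ==> 4*q < -16))
Answer: WP = ((!(3*q <= 7)) ==> (5*val == 0 ==> 8*val < 0)) && (3*q <= 7 ==> (val == 3*q + 12 ==> 4*q < -16))


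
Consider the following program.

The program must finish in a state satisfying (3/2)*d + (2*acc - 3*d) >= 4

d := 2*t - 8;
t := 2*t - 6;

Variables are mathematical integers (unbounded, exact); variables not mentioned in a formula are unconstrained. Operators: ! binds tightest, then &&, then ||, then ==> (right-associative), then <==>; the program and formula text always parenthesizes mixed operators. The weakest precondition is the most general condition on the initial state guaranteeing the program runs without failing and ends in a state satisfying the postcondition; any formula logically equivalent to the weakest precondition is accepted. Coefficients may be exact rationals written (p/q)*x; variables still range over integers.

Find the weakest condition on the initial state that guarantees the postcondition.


Working backward. After the program, the postcondition (3/2)*d + (2*acc - 3*d) >= 4 must hold; in canonical form it is 2*acc >= (3/2)*d + 4.
Before t := 2*t - 6: 2*acc >= (3/2)*d + 4
Before d := 2*t - 8: 2*acc >= 3*t - 8
Answer: WP = 2*acc >= 3*t - 8


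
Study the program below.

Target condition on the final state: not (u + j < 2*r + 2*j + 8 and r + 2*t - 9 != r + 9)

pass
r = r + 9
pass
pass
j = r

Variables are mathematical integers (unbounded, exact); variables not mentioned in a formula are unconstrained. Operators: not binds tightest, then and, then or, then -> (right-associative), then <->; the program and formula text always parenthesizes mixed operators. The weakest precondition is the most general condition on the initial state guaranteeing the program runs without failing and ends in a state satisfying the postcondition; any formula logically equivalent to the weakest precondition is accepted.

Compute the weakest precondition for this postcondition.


Working backward. After the program, the postcondition not (u + j < 2*r + 2*j + 8 and r + 2*t - 9 != r + 9) must hold; in canonical form it is not (u < j + 2*r + 8 and 2*t != 18).
Before j := r: not (u < 3*r + 8 and 2*t != 18)
Before skip: not (u < 3*r + 8 and 2*t != 18)
Before skip: not (u < 3*r + 8 and 2*t != 18)
Before r := r + 9: not (u < 3*r + 35 and 2*t != 18)
Before skip: not (u < 3*r + 35 and 2*t != 18)
Answer: WP = not (u < 3*r + 35 and 2*t != 18)


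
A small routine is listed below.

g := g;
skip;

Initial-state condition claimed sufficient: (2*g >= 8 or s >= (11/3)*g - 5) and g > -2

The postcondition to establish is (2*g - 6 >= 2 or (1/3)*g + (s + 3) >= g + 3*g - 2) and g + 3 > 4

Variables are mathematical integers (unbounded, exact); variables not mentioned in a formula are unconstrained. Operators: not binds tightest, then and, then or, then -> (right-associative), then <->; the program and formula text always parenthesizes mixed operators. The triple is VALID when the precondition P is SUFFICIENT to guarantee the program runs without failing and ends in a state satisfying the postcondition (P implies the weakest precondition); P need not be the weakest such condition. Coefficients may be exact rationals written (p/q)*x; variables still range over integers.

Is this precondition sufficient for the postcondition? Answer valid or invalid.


Working backward. After the program, the postcondition (2*g - 6 >= 2 or (1/3)*g + (s + 3) >= g + 3*g - 2) and g + 3 > 4 must hold; in canonical form it is (2*g >= 8 or s >= (11/3)*g - 5) and g > 1.
Before skip: (2*g >= 8 or s >= (11/3)*g - 5) and g > 1
Before g := g: (2*g >= 8 or s >= (11/3)*g - 5) and g > 1
The weakest precondition is (2*g >= 8 or s >= (11/3)*g - 5) and g > 1.
Check whether (2*g >= 8 or s >= (11/3)*g - 5) and g > -2 implies it.
Countermodel: at the initial state g = 0, s = 0, the precondition holds but the weakest precondition fails.
Answer: invalid


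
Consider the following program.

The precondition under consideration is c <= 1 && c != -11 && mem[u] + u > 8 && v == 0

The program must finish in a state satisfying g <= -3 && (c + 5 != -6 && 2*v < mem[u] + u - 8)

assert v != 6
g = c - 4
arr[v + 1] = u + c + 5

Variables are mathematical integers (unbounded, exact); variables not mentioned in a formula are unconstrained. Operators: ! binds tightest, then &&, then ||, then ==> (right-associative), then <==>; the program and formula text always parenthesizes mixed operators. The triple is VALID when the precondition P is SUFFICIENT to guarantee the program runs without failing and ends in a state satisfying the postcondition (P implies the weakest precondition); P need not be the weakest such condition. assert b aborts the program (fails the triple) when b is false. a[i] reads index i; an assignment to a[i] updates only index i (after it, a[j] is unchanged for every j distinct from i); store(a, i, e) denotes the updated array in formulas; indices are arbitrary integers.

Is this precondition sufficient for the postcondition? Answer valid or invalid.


Working backward. After the program, the postcondition g <= -3 && (c + 5 != -6 && 2*v < mem[u] + u - 8) must hold; in canonical form it is g <= -3 && c != -11 && 2*v < mem[u] + u - 8.
Before arr[v + 1] := u + c + 5: g <= -3 && c != -11 && 2*v < mem[u] + u - 8
Before g := c - 4: c <= 1 && c != -11 && 2*v < mem[u] + u - 8
Before assert v != 6: v != 6 && c <= 1 && c != -11 && 2*v < mem[u] + u - 8
The weakest precondition is v != 6 && c <= 1 && c != -11 && 2*v < mem[u] + u - 8.
Check whether c <= 1 && c != -11 && mem[u] + u > 8 && v == 0 implies it.
Every state satisfying the precondition satisfies the weakest precondition: the implication holds.
Answer: valid


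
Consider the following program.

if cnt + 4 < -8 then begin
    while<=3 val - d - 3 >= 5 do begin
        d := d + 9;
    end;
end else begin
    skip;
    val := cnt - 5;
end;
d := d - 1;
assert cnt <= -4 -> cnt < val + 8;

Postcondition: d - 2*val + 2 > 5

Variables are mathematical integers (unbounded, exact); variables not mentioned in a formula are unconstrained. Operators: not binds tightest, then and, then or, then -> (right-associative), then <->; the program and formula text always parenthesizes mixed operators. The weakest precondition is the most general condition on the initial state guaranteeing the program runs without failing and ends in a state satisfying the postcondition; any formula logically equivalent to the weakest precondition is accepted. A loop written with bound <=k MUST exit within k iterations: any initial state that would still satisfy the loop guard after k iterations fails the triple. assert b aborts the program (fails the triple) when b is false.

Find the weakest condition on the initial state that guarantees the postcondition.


Working backward. After the program, the postcondition d - 2*val + 2 > 5 must hold; in canonical form it is d > 2*val + 3.
Before assert cnt <= -4 -> cnt < val + 8: (cnt <= -4 -> cnt < val + 8) and d > 2*val + 3
Before d := d - 1: (cnt <= -4 -> cnt < val + 8) and d > 2*val + 4
Then branch requires (val >= d + 8 -> ((val >= d + 17 -> ((val >= d + 26 -> ((not (val >= d + 35)) and (cnt <= -4 -> cnt < val + 8) and d > 2*val - 23)) and ((not (val >= d + 26)) -> ((cnt <= -4 -> cnt < val + 8) and d > 2*val - 14)))) and ((not (val >= d + 17)) -> ((cnt <= -4 -> cnt < val + 8) and d > 2*val - 5)))) and ((not (val >= d + 8)) -> ((cnt <= -4 -> cnt < val + 8) and d > 2*val + 4)); else branch requires d > 2*cnt - 6.
Before the if: (cnt < -12 -> ((val >= d + 8 -> ((val >= d + 17 -> ((val >= d + 26 -> ((not (val >= d + 35)) and (cnt <= -4 -> cnt < val + 8) and d > 2*val - 23)) and ((not (val >= d + 26)) -> ((cnt <= -4 -> cnt < val + 8) and d > 2*val - 14)))) and ((not (val >= d + 17)) -> ((cnt <= -4 -> cnt < val + 8) and d > 2*val - 5)))) and ((not (val >= d + 8)) -> ((cnt <= -4 -> cnt < val + 8) and d > 2*val + 4)))) and ((not (cnt < -12)) -> d > 2*cnt - 6)
Answer: WP = (cnt < -12 -> ((val >= d + 8 -> ((val >= d + 17 -> ((val >= d + 26 -> ((not (val >= d + 35)) and (cnt <= -4 -> cnt < val + 8) and d > 2*val - 23)) and ((not (val >= d + 26)) -> ((cnt <= -4 -> cnt < val + 8) and d > 2*val - 14)))) and ((not (val >= d + 17)) -> ((cnt <= -4 -> cnt < val + 8) and d > 2*val - 5)))) and ((not (val >= d + 8)) -> ((cnt <= -4 -> cnt < val + 8) and d > 2*val + 4)))) and ((not (cnt < -12)) -> d > 2*cnt - 6)


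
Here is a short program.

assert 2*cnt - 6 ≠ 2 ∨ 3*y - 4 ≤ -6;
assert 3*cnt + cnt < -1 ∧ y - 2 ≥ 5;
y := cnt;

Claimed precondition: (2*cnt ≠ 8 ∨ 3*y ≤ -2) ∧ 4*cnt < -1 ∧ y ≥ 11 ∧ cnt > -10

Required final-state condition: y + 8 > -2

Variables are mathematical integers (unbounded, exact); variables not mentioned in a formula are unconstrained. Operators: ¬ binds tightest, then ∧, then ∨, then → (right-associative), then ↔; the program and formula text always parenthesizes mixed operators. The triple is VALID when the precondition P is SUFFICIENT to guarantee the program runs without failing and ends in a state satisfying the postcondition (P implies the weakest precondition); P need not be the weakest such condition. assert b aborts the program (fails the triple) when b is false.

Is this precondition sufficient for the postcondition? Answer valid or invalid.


Working backward. After the program, the postcondition y + 8 > -2 must hold; in canonical form it is y > -10.
Before y := cnt: cnt > -10
Before assert 3*cnt + cnt < -1 ∧ y - 2 ≥ 5: 4*cnt < -1 ∧ y ≥ 7 ∧ cnt > -10
Before assert 2*cnt - 6 ≠ 2 ∨ 3*y - 4 ≤ -6: (2*cnt ≠ 8 ∨ 3*y ≤ -2) ∧ 4*cnt < -1 ∧ y ≥ 7 ∧ cnt > -10
The weakest precondition is (2*cnt ≠ 8 ∨ 3*y ≤ -2) ∧ 4*cnt < -1 ∧ y ≥ 7 ∧ cnt > -10.
Check whether (2*cnt ≠ 8 ∨ 3*y ≤ -2) ∧ 4*cnt < -1 ∧ y ≥ 11 ∧ cnt > -10 implies it.
Every state satisfying the precondition satisfies the weakest precondition: the implication holds.
Answer: valid


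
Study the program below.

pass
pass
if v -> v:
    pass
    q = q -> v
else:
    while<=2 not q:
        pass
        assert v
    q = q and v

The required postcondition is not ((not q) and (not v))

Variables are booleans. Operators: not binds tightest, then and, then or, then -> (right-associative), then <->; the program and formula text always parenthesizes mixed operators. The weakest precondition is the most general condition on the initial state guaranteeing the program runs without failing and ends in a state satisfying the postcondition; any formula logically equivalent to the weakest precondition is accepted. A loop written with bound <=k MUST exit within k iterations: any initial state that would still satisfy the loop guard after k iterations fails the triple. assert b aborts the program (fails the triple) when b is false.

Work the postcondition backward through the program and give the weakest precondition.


Working backward. After the program, not ((not q) and (not v)) must hold.
Then branch requires not ((not (q -> v)) and (not v)); else branch requires ((not q) -> (v and ((not q) -> (v and q and (not ((not (q and v)) and (not v))))) and (q -> (not ((not (q and v)) and (not v)))))) and (q -> (not ((not (q and v)) and (not v)))).
Before the if: not ((not (q -> v)) and (not v))
Before skip: not ((not (q -> v)) and (not v))
Before skip: not ((not (q -> v)) and (not v))
Answer: WP = not ((not (q -> v)) and (not v))


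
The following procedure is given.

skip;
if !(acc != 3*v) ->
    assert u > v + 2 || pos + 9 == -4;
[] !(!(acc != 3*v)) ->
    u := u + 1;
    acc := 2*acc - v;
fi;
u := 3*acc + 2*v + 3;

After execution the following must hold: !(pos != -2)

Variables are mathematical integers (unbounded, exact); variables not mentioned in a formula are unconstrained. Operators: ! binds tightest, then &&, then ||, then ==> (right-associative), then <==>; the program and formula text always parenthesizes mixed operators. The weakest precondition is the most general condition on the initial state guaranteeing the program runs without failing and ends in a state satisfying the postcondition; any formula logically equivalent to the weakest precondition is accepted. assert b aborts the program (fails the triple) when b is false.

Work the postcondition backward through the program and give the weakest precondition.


Working backward. After the program, !(pos != -2) must hold.
Before u := 3*acc + 2*v + 3: !(pos != -2)
Then branch requires (u > v + 2 || pos == -13) && (!(pos != -2)); else branch requires !(pos != -2).
Before the if: ((!(acc != 3*v)) ==> ((u > v + 2 || pos == -13) && (!(pos != -2)))) && (acc != 3*v ==> (!(pos != -2)))
Before skip: ((!(acc != 3*v)) ==> ((u > v + 2 || pos == -13) && (!(pos != -2)))) && (acc != 3*v ==> (!(pos != -2)))
Answer: WP = ((!(acc != 3*v)) ==> ((u > v + 2 || pos == -13) && (!(pos != -2)))) && (acc != 3*v ==> (!(pos != -2)))


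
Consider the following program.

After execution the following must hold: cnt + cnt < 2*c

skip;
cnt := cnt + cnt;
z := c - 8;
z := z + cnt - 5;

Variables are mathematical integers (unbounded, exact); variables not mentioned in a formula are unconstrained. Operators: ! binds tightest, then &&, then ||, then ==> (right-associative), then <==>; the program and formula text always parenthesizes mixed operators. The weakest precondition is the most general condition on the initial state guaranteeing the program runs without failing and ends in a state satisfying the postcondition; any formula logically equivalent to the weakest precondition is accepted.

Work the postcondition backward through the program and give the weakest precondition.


Working backward. After the program, the postcondition cnt + cnt < 2*c must hold; in canonical form it is 2*cnt < 2*c.
Before z := z + cnt - 5: 2*cnt < 2*c
Before z := c - 8: 2*cnt < 2*c
Before cnt := cnt + cnt: 4*cnt < 2*c
Before skip: 4*cnt < 2*c
Answer: WP = 4*cnt < 2*c


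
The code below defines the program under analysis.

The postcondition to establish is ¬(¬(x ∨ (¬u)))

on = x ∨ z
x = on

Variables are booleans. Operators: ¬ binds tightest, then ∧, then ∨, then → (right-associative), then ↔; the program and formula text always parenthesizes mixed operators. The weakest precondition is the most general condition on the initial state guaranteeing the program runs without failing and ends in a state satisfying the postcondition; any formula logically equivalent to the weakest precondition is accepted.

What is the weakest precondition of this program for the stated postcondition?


Working backward. After the program, the postcondition ¬(¬(x ∨ (¬u))) must hold; in canonical form it is x ∨ (¬u).
Before x := on: on ∨ (¬u)
Before on := x ∨ z: x ∨ z ∨ (¬u)
Answer: WP = x ∨ z ∨ (¬u)


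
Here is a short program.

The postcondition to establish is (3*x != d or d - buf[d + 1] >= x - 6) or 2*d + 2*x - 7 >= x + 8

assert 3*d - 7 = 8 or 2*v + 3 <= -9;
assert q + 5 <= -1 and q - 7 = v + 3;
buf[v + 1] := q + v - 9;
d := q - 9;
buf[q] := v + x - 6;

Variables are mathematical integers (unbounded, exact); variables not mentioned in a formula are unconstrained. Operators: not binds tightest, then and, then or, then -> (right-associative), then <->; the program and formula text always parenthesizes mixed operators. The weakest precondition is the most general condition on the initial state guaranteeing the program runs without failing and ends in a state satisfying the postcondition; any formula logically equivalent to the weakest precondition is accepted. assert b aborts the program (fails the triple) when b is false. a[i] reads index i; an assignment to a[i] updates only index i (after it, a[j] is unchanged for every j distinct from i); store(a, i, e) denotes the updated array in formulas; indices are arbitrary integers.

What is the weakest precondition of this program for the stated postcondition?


Working backward. After the program, the postcondition (3*x != d or d - buf[d + 1] >= x - 6) or 2*d + 2*x - 7 >= x + 8 must hold; in canonical form it is 3*x != d or d >= buf[d + 1] + x - 6 or 2*d + x >= 15.
Before buf[q] := v + x - 6: 3*x != d or d >= store(buf, q, v + x - 6)[d + 1] + x - 6 or 2*d + x >= 15
Before d := q - 9: 3*x != q - 9 or q >= store(buf, q, v + x - 6)[q - 8] + x + 3 or 2*q + x >= 33
Before buf[v + 1] := q + v - 9: 3*x != q - 9 or q >= store(store(buf, v + 1, q + v - 9), q, v + x - 6)[q - 8] + x + 3 or 2*q + x >= 33
Before assert q + 5 <= -1 and q - 7 = v + 3: q <= -6 and q = v + 10 and (3*x != q - 9 or q >= store(store(buf, v + 1, q + v - 9), q, v + x - 6)[q - 8] + x + 3 or 2*q + x >= 33)
Before assert 3*d - 7 = 8 or 2*v + 3 <= -9: (3*d = 15 or 2*v <= -12) and q <= -6 and q = v + 10 and (3*x != q - 9 or q >= store(store(buf, v + 1, q + v - 9), q, v + x - 6)[q - 8] + x + 3 or 2*q + x >= 33)
Answer: WP = (3*d = 15 or 2*v <= -12) and q <= -6 and q = v + 10 and (3*x != q - 9 or q >= store(store(buf, v + 1, q + v - 9), q, v + x - 6)[q - 8] + x + 3 or 2*q + x >= 33)


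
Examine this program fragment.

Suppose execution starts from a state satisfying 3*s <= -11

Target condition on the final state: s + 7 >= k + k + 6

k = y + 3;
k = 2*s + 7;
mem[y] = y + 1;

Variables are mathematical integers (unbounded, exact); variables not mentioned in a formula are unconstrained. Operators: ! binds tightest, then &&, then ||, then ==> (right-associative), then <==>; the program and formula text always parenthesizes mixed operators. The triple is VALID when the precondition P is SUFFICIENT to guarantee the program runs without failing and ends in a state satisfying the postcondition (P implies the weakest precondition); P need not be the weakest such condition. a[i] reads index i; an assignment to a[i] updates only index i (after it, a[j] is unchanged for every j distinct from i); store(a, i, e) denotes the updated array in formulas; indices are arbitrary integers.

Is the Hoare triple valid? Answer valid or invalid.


Working backward. After the program, the postcondition s + 7 >= k + k + 6 must hold; in canonical form it is s >= 2*k - 1.
Before mem[y] := y + 1: s >= 2*k - 1
Before k := 2*s + 7: 3*s <= -13
Before k := y + 3: 3*s <= -13
The weakest precondition is 3*s <= -13.
Check whether 3*s <= -11 implies it.
Countermodel: at the initial state s = -4, the precondition holds but the weakest precondition fails.
Answer: invalid


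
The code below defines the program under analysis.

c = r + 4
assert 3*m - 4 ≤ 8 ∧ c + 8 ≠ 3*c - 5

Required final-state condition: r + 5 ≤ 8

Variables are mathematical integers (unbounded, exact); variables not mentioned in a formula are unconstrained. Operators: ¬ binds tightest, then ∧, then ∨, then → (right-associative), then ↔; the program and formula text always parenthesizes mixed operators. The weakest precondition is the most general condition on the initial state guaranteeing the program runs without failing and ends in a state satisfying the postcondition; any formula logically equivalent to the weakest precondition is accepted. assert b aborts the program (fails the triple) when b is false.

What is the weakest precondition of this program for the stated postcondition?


Working backward. After the program, the postcondition r + 5 ≤ 8 must hold; in canonical form it is r ≤ 3.
Before assert 3*m - 4 ≤ 8 ∧ c + 8 ≠ 3*c - 5: 3*m ≤ 12 ∧ 2*c ≠ 13 ∧ r ≤ 3
Before c := r + 4: 3*m ≤ 12 ∧ 2*r ≠ 5 ∧ r ≤ 3
Answer: WP = 3*m ≤ 12 ∧ 2*r ≠ 5 ∧ r ≤ 3


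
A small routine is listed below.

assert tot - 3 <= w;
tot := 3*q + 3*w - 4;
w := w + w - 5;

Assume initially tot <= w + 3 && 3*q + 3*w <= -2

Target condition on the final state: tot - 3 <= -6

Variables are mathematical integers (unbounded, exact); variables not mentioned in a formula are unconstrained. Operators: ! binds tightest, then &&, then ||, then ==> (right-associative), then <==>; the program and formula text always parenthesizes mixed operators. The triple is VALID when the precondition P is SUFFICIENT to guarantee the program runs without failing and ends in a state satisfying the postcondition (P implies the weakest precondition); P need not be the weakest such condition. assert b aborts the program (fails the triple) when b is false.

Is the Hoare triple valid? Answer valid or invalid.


Working backward. After the program, the postcondition tot - 3 <= -6 must hold; in canonical form it is tot <= -3.
Before w := w + w - 5: tot <= -3
Before tot := 3*q + 3*w - 4: 3*q + 3*w <= 1
Before assert tot - 3 <= w: tot <= w + 3 && 3*q + 3*w <= 1
The weakest precondition is tot <= w + 3 && 3*q + 3*w <= 1.
Check whether tot <= w + 3 && 3*q + 3*w <= -2 implies it.
Every state satisfying the precondition satisfies the weakest precondition: the implication holds.
Answer: valid
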